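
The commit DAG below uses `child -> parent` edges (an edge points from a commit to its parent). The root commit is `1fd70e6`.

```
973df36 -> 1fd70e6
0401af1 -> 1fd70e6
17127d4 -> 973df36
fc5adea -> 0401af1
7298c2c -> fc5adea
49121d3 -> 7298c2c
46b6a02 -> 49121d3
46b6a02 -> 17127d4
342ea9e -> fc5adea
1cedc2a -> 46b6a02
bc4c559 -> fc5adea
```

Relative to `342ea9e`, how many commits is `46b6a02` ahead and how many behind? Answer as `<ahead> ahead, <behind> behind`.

Reachable from 46b6a02: {0401af1, 17127d4, 1fd70e6, 46b6a02, 49121d3, 7298c2c, 973df36, fc5adea}.
Reachable from 342ea9e: {0401af1, 1fd70e6, 342ea9e, fc5adea}.
Only in 46b6a02's history (ahead): {17127d4, 46b6a02, 49121d3, 7298c2c, 973df36} — 5.
Only in 342ea9e's history (behind): {342ea9e} — 1.

5 ahead, 1 behind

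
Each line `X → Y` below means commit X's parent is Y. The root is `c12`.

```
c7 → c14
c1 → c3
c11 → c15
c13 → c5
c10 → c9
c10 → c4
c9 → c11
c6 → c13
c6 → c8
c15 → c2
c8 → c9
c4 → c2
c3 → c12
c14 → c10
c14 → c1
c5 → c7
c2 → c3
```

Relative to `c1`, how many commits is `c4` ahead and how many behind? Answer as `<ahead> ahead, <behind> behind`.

Reachable from c4: {c12, c2, c3, c4}.
Reachable from c1: {c1, c12, c3}.
Only in c4's history (ahead): {c2, c4} — 2.
Only in c1's history (behind): {c1} — 1.

2 ahead, 1 behind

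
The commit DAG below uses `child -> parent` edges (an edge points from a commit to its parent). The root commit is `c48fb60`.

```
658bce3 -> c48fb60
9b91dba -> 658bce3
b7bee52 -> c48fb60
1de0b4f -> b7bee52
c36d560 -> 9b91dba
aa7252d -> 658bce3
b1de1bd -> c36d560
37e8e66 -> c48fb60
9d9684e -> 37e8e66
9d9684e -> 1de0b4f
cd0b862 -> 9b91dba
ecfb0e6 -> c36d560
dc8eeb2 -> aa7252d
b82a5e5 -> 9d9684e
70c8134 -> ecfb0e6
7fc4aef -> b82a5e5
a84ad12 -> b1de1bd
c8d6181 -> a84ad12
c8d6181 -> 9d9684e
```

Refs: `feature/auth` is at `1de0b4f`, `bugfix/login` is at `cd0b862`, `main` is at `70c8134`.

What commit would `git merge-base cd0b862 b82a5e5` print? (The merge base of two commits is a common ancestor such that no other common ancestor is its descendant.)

Ancestors of cd0b862: {658bce3, 9b91dba, c48fb60, cd0b862}.
Ancestors of b82a5e5: {1de0b4f, 37e8e66, 9d9684e, b7bee52, b82a5e5, c48fb60}.
Common ancestors: {c48fb60}.
The only common ancestor is c48fb60, so it is the merge base.

c48fb60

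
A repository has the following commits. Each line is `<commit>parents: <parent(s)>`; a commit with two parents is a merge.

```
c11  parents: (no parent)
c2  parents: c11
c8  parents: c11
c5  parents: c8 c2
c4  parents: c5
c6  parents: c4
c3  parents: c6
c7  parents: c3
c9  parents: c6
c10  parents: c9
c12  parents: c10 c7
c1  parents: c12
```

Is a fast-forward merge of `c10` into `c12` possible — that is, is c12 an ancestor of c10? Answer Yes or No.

No

A fast-forward from c12 to c10 is possible iff c12 is an ancestor of c10.
Ancestors of c10: {c10, c11, c2, c4, c5, c6, c8, c9}.
c12 is not among them, so fast-forward is not possible.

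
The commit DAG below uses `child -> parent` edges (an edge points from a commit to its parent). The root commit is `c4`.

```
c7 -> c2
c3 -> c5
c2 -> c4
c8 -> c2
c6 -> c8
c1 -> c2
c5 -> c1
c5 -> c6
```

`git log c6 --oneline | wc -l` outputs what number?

4

Walking parent pointers from c6: reachable set = {c2, c4, c6, c8}.
That is 4 commits.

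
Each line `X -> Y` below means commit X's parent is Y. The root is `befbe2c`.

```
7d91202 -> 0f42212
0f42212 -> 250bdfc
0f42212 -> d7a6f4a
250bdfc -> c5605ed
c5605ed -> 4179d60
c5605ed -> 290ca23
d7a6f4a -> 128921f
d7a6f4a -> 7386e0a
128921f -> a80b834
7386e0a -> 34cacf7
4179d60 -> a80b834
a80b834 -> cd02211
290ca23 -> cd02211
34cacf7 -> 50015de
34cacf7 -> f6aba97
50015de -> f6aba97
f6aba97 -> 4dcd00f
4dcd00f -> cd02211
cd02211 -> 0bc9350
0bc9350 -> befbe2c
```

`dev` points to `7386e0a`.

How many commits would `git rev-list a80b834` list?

Walking parent pointers from a80b834: reachable set = {0bc9350, a80b834, befbe2c, cd02211}.
That is 4 commits.

4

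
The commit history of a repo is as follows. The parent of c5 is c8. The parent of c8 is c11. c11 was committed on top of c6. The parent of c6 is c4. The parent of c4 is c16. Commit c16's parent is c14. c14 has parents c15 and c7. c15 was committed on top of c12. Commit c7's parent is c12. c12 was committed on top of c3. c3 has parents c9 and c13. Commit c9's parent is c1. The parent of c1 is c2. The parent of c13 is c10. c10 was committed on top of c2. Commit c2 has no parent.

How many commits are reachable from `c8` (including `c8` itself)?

Walking parent pointers from c8: reachable set = {c1, c10, c11, c12, c13, c14, c15, c16, c2, c3, c4, c6, c7, c8, c9}.
That is 15 commits.

15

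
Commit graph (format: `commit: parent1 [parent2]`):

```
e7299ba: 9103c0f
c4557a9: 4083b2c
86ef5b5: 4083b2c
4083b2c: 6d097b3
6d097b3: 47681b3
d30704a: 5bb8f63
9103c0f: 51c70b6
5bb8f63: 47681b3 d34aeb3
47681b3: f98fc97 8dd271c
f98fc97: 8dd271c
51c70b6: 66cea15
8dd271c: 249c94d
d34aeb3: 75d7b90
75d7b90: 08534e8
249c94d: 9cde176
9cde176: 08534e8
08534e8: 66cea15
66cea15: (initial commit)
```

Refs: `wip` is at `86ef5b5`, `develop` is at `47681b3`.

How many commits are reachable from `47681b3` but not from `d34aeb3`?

Reachable from 47681b3: {08534e8, 249c94d, 47681b3, 66cea15, 8dd271c, 9cde176, f98fc97}.
Reachable from d34aeb3: {08534e8, 66cea15, 75d7b90, d34aeb3}.
In 47681b3's history but not d34aeb3's: {249c94d, 47681b3, 8dd271c, 9cde176, f98fc97} — 5 commits.

5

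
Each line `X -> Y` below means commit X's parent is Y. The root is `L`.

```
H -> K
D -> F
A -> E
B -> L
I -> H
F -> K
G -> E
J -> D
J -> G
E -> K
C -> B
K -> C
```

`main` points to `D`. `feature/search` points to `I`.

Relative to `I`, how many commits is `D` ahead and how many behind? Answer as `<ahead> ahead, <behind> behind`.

Reachable from D: {B, C, D, F, K, L}.
Reachable from I: {B, C, H, I, K, L}.
Only in D's history (ahead): {D, F} — 2.
Only in I's history (behind): {H, I} — 2.

2 ahead, 2 behind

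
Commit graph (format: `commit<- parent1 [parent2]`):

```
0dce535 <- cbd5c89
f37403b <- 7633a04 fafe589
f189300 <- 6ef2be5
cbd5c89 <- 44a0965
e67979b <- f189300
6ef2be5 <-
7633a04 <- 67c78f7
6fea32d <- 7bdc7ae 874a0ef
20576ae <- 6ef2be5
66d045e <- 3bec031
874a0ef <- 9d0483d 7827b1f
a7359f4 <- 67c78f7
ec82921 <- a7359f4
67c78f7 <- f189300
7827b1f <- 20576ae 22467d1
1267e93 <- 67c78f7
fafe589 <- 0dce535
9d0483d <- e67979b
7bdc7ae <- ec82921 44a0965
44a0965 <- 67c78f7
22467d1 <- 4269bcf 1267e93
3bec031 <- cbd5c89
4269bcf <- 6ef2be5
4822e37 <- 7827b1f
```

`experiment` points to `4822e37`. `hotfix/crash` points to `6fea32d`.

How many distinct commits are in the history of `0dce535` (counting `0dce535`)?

Walking parent pointers from 0dce535: reachable set = {0dce535, 44a0965, 67c78f7, 6ef2be5, cbd5c89, f189300}.
That is 6 commits.

6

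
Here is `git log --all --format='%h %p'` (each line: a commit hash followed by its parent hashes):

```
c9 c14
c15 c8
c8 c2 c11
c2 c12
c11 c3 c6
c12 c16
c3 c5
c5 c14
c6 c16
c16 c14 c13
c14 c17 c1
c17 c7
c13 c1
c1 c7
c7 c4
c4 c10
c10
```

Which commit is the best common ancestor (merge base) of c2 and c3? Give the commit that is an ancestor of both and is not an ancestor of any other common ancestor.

Ancestors of c2: {c1, c10, c12, c13, c14, c16, c17, c2, c4, c7}.
Ancestors of c3: {c1, c10, c14, c17, c3, c4, c5, c7}.
Common ancestors: {c1, c10, c14, c17, c4, c7}.
Among these, c14 is not an ancestor of any other common ancestor — it is the merge base.

c14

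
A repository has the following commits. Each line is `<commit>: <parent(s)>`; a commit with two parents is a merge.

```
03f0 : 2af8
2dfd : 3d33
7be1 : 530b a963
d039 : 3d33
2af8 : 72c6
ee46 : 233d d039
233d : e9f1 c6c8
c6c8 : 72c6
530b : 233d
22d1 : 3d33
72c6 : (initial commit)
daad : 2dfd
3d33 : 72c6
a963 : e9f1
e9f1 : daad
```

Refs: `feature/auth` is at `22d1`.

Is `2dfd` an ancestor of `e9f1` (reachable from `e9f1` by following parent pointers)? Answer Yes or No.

Ancestors of e9f1 (commits reachable by following parents): {2dfd, 3d33, 72c6, daad, e9f1}.
2dfd is in that set, so it is an ancestor of e9f1.

Yes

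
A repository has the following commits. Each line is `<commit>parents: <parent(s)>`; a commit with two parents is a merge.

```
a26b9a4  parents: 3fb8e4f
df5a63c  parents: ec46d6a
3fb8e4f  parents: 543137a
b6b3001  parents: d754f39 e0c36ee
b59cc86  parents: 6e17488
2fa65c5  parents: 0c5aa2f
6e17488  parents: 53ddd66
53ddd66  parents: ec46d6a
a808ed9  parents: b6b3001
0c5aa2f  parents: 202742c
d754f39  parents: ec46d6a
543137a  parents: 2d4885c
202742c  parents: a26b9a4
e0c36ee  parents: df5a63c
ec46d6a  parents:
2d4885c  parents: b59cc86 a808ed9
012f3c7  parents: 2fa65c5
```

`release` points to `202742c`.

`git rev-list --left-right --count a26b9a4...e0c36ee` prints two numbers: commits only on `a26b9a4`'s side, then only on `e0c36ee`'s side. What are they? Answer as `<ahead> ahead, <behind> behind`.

Reachable from a26b9a4: {2d4885c, 3fb8e4f, 53ddd66, 543137a, 6e17488, a26b9a4, a808ed9, b59cc86, b6b3001, d754f39, df5a63c, e0c36ee, ec46d6a}.
Reachable from e0c36ee: {df5a63c, e0c36ee, ec46d6a}.
Only in a26b9a4's history (ahead): {2d4885c, 3fb8e4f, 53ddd66, 543137a, 6e17488, a26b9a4, a808ed9, b59cc86, b6b3001, d754f39} — 10.
Only in e0c36ee's history (behind): {} — 0.

10 ahead, 0 behind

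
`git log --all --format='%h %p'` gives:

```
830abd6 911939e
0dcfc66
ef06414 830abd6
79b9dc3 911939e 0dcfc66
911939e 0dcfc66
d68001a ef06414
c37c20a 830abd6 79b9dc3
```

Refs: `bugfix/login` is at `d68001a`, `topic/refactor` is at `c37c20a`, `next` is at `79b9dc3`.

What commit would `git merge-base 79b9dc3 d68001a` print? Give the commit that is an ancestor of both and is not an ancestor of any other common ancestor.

911939e

Ancestors of 79b9dc3: {0dcfc66, 79b9dc3, 911939e}.
Ancestors of d68001a: {0dcfc66, 830abd6, 911939e, d68001a, ef06414}.
Common ancestors: {0dcfc66, 911939e}.
Among these, 911939e is not an ancestor of any other common ancestor — it is the merge base.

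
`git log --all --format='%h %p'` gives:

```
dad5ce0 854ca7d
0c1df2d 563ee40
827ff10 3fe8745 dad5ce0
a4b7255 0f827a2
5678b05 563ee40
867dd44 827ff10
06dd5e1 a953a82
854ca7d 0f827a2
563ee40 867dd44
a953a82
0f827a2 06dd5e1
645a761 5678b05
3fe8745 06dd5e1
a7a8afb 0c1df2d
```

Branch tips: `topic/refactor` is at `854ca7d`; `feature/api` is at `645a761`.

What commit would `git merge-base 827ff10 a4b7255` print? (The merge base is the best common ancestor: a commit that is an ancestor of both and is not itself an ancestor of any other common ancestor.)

0f827a2

Ancestors of 827ff10: {06dd5e1, 0f827a2, 3fe8745, 827ff10, 854ca7d, a953a82, dad5ce0}.
Ancestors of a4b7255: {06dd5e1, 0f827a2, a4b7255, a953a82}.
Common ancestors: {06dd5e1, 0f827a2, a953a82}.
Among these, 0f827a2 is not an ancestor of any other common ancestor — it is the merge base.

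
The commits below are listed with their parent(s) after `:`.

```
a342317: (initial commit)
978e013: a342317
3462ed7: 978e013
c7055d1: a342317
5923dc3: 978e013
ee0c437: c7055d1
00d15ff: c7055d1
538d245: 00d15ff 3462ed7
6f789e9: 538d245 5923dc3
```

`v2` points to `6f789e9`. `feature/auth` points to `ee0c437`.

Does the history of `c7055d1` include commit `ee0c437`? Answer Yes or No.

Ancestors of c7055d1: {a342317, c7055d1}.
ee0c437 is not in that set, so it is not an ancestor of c7055d1.

No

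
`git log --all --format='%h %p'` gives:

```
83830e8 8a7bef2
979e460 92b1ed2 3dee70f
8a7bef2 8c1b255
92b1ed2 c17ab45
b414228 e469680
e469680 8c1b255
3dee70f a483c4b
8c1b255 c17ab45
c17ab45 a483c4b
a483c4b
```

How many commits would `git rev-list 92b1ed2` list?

3

Walking parent pointers from 92b1ed2: reachable set = {92b1ed2, a483c4b, c17ab45}.
That is 3 commits.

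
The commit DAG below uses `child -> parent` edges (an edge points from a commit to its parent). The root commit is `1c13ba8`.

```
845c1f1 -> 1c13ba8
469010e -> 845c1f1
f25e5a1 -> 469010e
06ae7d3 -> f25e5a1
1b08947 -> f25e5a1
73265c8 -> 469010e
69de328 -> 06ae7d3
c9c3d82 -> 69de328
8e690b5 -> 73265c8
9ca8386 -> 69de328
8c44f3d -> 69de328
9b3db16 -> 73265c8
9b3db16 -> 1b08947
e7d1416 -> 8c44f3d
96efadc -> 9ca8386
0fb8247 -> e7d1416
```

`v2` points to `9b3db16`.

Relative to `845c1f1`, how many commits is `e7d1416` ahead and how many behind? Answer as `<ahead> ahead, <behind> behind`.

Reachable from e7d1416: {06ae7d3, 1c13ba8, 469010e, 69de328, 845c1f1, 8c44f3d, e7d1416, f25e5a1}.
Reachable from 845c1f1: {1c13ba8, 845c1f1}.
Only in e7d1416's history (ahead): {06ae7d3, 469010e, 69de328, 8c44f3d, e7d1416, f25e5a1} — 6.
Only in 845c1f1's history (behind): {} — 0.

6 ahead, 0 behind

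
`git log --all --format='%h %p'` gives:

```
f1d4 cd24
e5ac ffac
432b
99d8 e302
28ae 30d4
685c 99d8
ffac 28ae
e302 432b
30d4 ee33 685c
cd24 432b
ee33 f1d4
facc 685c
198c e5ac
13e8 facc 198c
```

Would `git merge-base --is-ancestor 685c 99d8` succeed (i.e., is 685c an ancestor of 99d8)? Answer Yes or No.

Ancestors of 99d8: {432b, 99d8, e302}.
685c is not in that set, so it is not an ancestor of 99d8.

No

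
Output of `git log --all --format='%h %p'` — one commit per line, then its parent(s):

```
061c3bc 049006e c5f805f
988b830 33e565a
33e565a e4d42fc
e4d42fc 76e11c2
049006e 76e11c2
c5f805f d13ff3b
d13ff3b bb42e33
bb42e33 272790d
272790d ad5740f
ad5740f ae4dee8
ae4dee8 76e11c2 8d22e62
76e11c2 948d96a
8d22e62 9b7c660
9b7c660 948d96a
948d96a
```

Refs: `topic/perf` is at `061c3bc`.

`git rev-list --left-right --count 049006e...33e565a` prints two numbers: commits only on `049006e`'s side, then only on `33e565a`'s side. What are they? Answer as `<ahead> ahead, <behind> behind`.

1 ahead, 2 behind

Reachable from 049006e: {049006e, 76e11c2, 948d96a}.
Reachable from 33e565a: {33e565a, 76e11c2, 948d96a, e4d42fc}.
Only in 049006e's history (ahead): {049006e} — 1.
Only in 33e565a's history (behind): {33e565a, e4d42fc} — 2.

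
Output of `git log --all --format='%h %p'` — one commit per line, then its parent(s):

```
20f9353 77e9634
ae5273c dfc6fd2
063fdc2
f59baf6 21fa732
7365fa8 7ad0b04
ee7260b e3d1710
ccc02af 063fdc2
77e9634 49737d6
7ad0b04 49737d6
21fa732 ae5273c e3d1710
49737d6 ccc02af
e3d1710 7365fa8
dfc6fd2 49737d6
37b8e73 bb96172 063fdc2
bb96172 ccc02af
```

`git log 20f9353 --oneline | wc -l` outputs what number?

Walking parent pointers from 20f9353: reachable set = {063fdc2, 20f9353, 49737d6, 77e9634, ccc02af}.
That is 5 commits.

5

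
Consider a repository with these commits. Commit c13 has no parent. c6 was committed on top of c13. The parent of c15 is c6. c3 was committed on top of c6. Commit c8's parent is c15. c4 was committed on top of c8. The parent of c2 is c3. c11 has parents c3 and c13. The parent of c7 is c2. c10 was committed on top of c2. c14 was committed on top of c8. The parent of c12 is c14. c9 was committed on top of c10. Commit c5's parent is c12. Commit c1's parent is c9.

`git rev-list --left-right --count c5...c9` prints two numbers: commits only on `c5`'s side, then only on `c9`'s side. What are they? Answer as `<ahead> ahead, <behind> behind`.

5 ahead, 4 behind

Reachable from c5: {c12, c13, c14, c15, c5, c6, c8}.
Reachable from c9: {c10, c13, c2, c3, c6, c9}.
Only in c5's history (ahead): {c12, c14, c15, c5, c8} — 5.
Only in c9's history (behind): {c10, c2, c3, c9} — 4.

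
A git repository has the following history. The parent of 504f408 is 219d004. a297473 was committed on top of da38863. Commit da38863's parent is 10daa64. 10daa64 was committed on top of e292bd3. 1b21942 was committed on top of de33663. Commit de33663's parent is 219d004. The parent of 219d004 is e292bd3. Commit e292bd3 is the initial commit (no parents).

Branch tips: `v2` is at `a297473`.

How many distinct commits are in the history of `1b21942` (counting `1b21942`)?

4

Walking parent pointers from 1b21942: reachable set = {1b21942, 219d004, de33663, e292bd3}.
That is 4 commits.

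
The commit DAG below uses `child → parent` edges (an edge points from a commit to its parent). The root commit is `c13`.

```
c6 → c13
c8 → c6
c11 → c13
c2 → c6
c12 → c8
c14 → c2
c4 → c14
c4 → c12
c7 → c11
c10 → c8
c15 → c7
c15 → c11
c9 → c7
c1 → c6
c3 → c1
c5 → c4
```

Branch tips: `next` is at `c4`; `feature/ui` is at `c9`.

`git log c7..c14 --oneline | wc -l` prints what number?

3

Reachable from c14: {c13, c14, c2, c6}.
Reachable from c7: {c11, c13, c7}.
In c14's history but not c7's: {c14, c2, c6} — 3 commits.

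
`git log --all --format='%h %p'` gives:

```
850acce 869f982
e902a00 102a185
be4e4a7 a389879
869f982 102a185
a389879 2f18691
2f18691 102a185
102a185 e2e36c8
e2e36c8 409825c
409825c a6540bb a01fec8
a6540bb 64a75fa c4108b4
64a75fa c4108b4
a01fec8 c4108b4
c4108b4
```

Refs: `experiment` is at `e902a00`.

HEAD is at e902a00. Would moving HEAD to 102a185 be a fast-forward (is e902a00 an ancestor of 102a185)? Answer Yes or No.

A fast-forward from e902a00 to 102a185 is possible iff e902a00 is an ancestor of 102a185.
Ancestors of 102a185: {102a185, 409825c, 64a75fa, a01fec8, a6540bb, c4108b4, e2e36c8}.
e902a00 is not among them, so fast-forward is not possible.

No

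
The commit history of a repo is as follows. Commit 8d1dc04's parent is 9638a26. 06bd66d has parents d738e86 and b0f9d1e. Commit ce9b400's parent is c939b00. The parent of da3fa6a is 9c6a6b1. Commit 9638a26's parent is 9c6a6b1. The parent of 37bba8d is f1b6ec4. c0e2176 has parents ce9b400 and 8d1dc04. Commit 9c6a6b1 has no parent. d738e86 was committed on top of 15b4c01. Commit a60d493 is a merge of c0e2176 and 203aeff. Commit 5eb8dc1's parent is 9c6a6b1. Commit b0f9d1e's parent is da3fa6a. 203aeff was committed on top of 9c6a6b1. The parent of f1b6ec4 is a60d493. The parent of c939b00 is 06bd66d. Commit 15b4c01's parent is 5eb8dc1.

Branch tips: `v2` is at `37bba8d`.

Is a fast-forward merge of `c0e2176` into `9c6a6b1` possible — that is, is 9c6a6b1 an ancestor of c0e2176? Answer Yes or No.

Yes

A fast-forward from 9c6a6b1 to c0e2176 is possible iff 9c6a6b1 is an ancestor of c0e2176.
Ancestors of c0e2176: {06bd66d, 15b4c01, 5eb8dc1, 8d1dc04, 9638a26, 9c6a6b1, b0f9d1e, c0e2176, c939b00, ce9b400, d738e86, da3fa6a}.
9c6a6b1 is among them, so fast-forward is possible.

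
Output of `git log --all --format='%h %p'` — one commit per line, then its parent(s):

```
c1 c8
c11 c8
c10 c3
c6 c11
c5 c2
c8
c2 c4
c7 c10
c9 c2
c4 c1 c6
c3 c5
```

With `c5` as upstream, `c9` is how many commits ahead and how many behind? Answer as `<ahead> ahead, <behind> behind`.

1 ahead, 1 behind

Reachable from c9: {c1, c11, c2, c4, c6, c8, c9}.
Reachable from c5: {c1, c11, c2, c4, c5, c6, c8}.
Only in c9's history (ahead): {c9} — 1.
Only in c5's history (behind): {c5} — 1.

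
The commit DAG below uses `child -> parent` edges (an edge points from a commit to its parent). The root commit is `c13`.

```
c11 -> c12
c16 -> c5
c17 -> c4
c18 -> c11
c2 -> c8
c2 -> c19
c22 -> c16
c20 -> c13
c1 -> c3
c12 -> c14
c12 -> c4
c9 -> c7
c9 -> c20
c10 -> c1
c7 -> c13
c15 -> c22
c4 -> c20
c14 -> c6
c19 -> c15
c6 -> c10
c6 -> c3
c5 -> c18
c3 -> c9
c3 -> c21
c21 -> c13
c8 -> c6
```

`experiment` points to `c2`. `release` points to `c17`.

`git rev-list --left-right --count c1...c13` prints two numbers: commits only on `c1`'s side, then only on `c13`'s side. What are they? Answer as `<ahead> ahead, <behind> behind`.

6 ahead, 0 behind

Reachable from c1: {c1, c13, c20, c21, c3, c7, c9}.
Reachable from c13: {c13}.
Only in c1's history (ahead): {c1, c20, c21, c3, c7, c9} — 6.
Only in c13's history (behind): {} — 0.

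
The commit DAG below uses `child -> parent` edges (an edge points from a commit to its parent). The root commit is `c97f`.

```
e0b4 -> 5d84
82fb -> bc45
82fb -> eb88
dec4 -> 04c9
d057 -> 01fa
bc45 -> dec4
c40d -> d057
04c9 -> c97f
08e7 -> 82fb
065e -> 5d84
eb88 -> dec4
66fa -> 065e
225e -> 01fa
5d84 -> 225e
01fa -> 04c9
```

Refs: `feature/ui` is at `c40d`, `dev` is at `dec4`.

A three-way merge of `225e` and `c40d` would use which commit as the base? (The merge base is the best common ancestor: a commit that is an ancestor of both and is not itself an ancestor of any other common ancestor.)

Ancestors of 225e: {01fa, 04c9, 225e, c97f}.
Ancestors of c40d: {01fa, 04c9, c40d, c97f, d057}.
Common ancestors: {01fa, 04c9, c97f}.
Among these, 01fa is not an ancestor of any other common ancestor — it is the merge base.

01fa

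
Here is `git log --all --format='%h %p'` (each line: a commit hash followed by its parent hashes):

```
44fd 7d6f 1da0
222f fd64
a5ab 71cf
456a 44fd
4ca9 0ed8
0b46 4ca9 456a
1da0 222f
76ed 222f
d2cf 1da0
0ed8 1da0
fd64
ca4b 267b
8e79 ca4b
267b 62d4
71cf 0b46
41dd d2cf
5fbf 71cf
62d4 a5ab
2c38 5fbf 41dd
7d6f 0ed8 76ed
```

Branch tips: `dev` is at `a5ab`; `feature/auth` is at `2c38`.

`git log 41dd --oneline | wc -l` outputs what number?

Walking parent pointers from 41dd: reachable set = {1da0, 222f, 41dd, d2cf, fd64}.
That is 5 commits.

5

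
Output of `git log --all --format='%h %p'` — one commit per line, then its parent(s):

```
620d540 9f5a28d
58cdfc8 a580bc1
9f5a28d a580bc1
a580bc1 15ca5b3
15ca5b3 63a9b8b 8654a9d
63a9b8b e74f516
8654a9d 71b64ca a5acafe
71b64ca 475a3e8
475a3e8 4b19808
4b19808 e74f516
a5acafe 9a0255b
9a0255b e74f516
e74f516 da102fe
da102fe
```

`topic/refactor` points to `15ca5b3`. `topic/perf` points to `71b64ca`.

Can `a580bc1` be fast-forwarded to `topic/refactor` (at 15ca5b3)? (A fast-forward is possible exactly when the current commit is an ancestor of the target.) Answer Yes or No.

A fast-forward from a580bc1 to 15ca5b3 is possible iff a580bc1 is an ancestor of 15ca5b3.
Ancestors of 15ca5b3: {15ca5b3, 475a3e8, 4b19808, 63a9b8b, 71b64ca, 8654a9d, 9a0255b, a5acafe, da102fe, e74f516}.
a580bc1 is not among them, so fast-forward is not possible.

No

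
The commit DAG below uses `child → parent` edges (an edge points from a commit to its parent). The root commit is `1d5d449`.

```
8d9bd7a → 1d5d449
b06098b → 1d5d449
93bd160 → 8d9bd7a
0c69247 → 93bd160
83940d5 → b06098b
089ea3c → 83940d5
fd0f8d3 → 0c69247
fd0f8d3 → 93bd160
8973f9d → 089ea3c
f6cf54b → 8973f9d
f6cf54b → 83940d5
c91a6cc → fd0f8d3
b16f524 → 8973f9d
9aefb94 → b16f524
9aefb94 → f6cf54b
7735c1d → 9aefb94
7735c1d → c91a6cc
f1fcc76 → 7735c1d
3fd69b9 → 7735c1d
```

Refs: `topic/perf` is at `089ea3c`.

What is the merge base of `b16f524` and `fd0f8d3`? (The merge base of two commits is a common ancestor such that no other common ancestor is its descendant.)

Ancestors of b16f524: {089ea3c, 1d5d449, 83940d5, 8973f9d, b06098b, b16f524}.
Ancestors of fd0f8d3: {0c69247, 1d5d449, 8d9bd7a, 93bd160, fd0f8d3}.
Common ancestors: {1d5d449}.
The only common ancestor is 1d5d449, so it is the merge base.

1d5d449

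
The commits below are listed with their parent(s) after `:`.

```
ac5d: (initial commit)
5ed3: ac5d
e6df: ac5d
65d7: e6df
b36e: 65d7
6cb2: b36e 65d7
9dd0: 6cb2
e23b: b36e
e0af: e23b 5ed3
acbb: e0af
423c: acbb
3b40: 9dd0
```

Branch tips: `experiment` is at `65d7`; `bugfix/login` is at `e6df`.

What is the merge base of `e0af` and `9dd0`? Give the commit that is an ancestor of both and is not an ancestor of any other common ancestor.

Ancestors of e0af: {5ed3, 65d7, ac5d, b36e, e0af, e23b, e6df}.
Ancestors of 9dd0: {65d7, 6cb2, 9dd0, ac5d, b36e, e6df}.
Common ancestors: {65d7, ac5d, b36e, e6df}.
Among these, b36e is not an ancestor of any other common ancestor — it is the merge base.

b36e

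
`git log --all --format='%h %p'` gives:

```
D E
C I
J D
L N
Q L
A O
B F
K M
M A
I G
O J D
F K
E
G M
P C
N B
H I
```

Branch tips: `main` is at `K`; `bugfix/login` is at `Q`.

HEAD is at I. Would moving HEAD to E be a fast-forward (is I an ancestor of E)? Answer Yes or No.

A fast-forward from I to E is possible iff I is an ancestor of E.
Ancestors of E: {E}.
I is not among them, so fast-forward is not possible.

No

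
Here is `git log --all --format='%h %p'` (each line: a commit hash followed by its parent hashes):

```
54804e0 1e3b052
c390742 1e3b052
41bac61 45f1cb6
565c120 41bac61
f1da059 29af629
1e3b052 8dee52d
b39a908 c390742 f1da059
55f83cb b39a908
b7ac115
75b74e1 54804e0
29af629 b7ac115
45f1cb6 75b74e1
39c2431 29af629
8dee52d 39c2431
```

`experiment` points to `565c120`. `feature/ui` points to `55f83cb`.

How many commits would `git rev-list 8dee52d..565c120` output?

6

Reachable from 565c120: {1e3b052, 29af629, 39c2431, 41bac61, 45f1cb6, 54804e0, 565c120, 75b74e1, 8dee52d, b7ac115}.
Reachable from 8dee52d: {29af629, 39c2431, 8dee52d, b7ac115}.
In 565c120's history but not 8dee52d's: {1e3b052, 41bac61, 45f1cb6, 54804e0, 565c120, 75b74e1} — 6 commits.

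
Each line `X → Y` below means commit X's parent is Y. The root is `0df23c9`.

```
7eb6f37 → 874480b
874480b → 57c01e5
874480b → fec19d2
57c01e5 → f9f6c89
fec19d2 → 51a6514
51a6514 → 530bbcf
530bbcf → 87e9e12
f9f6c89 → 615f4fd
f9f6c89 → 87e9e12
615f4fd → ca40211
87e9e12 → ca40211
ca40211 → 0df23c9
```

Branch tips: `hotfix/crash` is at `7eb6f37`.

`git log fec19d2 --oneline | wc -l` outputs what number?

6

Walking parent pointers from fec19d2: reachable set = {0df23c9, 51a6514, 530bbcf, 87e9e12, ca40211, fec19d2}.
That is 6 commits.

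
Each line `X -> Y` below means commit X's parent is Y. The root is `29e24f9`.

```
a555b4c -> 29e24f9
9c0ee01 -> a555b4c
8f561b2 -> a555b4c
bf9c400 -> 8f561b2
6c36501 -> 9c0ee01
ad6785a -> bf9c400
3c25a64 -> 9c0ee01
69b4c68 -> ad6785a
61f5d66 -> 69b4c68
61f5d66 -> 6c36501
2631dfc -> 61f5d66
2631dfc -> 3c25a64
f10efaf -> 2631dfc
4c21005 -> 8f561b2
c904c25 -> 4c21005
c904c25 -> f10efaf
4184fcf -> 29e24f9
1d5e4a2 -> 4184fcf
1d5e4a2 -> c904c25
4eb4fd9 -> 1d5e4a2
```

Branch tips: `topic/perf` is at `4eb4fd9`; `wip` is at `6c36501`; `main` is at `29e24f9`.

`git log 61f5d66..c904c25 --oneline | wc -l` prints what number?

5

Reachable from c904c25: {2631dfc, 29e24f9, 3c25a64, 4c21005, 61f5d66, 69b4c68, 6c36501, 8f561b2, 9c0ee01, a555b4c, ad6785a, bf9c400, c904c25, f10efaf}.
Reachable from 61f5d66: {29e24f9, 61f5d66, 69b4c68, 6c36501, 8f561b2, 9c0ee01, a555b4c, ad6785a, bf9c400}.
In c904c25's history but not 61f5d66's: {2631dfc, 3c25a64, 4c21005, c904c25, f10efaf} — 5 commits.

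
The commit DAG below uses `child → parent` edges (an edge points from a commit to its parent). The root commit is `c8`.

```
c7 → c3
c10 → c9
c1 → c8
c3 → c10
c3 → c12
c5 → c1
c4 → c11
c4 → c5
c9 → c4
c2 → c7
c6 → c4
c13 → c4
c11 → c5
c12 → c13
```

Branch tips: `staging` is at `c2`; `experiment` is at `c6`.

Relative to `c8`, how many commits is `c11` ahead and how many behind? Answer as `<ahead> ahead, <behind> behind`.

3 ahead, 0 behind

Reachable from c11: {c1, c11, c5, c8}.
Reachable from c8: {c8}.
Only in c11's history (ahead): {c1, c11, c5} — 3.
Only in c8's history (behind): {} — 0.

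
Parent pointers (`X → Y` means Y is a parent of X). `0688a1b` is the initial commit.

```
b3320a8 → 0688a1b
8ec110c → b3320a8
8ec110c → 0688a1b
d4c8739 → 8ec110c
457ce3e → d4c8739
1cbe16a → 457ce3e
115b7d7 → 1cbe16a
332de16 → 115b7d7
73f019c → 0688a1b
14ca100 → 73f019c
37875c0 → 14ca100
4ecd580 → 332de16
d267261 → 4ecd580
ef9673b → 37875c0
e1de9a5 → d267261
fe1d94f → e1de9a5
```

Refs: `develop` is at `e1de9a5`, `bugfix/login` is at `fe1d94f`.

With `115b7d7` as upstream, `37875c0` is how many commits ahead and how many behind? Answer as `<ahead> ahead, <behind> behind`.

3 ahead, 6 behind

Reachable from 37875c0: {0688a1b, 14ca100, 37875c0, 73f019c}.
Reachable from 115b7d7: {0688a1b, 115b7d7, 1cbe16a, 457ce3e, 8ec110c, b3320a8, d4c8739}.
Only in 37875c0's history (ahead): {14ca100, 37875c0, 73f019c} — 3.
Only in 115b7d7's history (behind): {115b7d7, 1cbe16a, 457ce3e, 8ec110c, b3320a8, d4c8739} — 6.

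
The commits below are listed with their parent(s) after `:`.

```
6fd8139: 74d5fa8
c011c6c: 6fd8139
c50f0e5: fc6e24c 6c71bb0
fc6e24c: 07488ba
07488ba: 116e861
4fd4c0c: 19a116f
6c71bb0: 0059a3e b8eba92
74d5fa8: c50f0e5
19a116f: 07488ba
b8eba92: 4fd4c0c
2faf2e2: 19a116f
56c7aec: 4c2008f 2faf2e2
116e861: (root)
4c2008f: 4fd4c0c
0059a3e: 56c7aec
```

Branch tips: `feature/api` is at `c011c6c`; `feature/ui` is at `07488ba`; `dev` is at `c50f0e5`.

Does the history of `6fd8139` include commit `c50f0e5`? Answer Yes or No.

Ancestors of 6fd8139 (commits reachable by following parents): {0059a3e, 07488ba, 116e861, 19a116f, 2faf2e2, 4c2008f, 4fd4c0c, 56c7aec, 6c71bb0, 6fd8139, 74d5fa8, b8eba92, c50f0e5, fc6e24c}.
c50f0e5 is in that set, so it is an ancestor of 6fd8139.

Yes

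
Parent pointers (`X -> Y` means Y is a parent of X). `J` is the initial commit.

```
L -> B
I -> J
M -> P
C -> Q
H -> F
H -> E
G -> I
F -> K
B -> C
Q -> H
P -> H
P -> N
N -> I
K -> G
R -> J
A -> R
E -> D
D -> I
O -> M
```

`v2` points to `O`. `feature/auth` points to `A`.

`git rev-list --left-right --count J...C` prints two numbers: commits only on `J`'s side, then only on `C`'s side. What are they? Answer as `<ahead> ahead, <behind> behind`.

Reachable from J: {J}.
Reachable from C: {C, D, E, F, G, H, I, J, K, Q}.
Only in J's history (ahead): {} — 0.
Only in C's history (behind): {C, D, E, F, G, H, I, K, Q} — 9.

0 ahead, 9 behind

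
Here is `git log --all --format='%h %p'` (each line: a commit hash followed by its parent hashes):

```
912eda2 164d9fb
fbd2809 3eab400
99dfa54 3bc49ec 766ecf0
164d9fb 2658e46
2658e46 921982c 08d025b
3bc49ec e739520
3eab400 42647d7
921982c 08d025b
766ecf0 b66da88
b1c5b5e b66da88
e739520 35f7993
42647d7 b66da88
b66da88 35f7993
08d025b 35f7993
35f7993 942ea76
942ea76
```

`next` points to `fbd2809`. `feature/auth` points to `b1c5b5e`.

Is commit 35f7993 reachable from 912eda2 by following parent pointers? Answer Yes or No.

Yes

Ancestors of 912eda2 (commits reachable by following parents): {08d025b, 164d9fb, 2658e46, 35f7993, 912eda2, 921982c, 942ea76}.
35f7993 is in that set, so it is an ancestor of 912eda2.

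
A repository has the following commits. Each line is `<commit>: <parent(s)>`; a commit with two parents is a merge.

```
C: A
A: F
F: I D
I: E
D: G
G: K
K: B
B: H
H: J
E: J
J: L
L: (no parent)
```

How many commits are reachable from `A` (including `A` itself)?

Walking parent pointers from A: reachable set = {A, B, D, E, F, G, H, I, J, K, L}.
That is 11 commits.

11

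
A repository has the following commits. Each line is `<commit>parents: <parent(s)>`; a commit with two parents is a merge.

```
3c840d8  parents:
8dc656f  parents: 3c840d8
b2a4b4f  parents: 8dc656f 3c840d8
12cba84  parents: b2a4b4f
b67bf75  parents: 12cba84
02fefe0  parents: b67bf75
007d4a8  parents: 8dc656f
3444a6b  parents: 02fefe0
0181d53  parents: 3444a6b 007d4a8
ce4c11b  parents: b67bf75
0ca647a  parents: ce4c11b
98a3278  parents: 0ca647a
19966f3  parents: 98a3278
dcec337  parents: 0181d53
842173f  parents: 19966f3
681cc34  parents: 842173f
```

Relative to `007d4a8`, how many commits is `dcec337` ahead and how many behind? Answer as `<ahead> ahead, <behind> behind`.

7 ahead, 0 behind

Reachable from dcec337: {007d4a8, 0181d53, 02fefe0, 12cba84, 3444a6b, 3c840d8, 8dc656f, b2a4b4f, b67bf75, dcec337}.
Reachable from 007d4a8: {007d4a8, 3c840d8, 8dc656f}.
Only in dcec337's history (ahead): {0181d53, 02fefe0, 12cba84, 3444a6b, b2a4b4f, b67bf75, dcec337} — 7.
Only in 007d4a8's history (behind): {} — 0.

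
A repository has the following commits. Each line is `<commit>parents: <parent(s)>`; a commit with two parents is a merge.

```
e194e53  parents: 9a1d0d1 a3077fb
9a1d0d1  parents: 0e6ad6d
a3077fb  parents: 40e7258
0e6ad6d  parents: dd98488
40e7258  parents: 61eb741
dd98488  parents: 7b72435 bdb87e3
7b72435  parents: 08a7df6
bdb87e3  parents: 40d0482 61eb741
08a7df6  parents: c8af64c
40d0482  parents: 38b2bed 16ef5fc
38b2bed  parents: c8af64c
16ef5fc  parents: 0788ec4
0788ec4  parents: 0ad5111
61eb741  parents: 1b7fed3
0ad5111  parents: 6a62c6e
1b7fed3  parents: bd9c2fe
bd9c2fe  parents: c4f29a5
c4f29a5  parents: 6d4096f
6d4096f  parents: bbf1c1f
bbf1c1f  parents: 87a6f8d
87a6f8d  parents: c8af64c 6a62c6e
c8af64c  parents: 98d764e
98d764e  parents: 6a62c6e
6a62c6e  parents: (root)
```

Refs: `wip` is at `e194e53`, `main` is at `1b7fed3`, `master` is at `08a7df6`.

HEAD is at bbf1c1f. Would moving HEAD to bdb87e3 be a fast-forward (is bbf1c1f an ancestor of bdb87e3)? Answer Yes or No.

A fast-forward from bbf1c1f to bdb87e3 is possible iff bbf1c1f is an ancestor of bdb87e3.
Ancestors of bdb87e3: {0788ec4, 0ad5111, 16ef5fc, 1b7fed3, 38b2bed, 40d0482, 61eb741, 6a62c6e, 6d4096f, 87a6f8d, 98d764e, bbf1c1f, bd9c2fe, bdb87e3, c4f29a5, c8af64c}.
bbf1c1f is among them, so fast-forward is possible.

Yes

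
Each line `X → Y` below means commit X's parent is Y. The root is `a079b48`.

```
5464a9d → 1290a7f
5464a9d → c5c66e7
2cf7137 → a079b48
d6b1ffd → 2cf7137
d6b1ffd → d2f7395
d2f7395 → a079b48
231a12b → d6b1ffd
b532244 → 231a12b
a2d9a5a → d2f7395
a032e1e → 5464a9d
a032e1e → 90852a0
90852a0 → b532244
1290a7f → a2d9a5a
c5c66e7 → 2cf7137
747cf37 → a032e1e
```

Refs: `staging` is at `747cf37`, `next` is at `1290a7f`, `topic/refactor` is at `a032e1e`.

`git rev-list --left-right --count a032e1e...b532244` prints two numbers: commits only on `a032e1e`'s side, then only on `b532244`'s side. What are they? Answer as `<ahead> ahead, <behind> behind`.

6 ahead, 0 behind

Reachable from a032e1e: {1290a7f, 231a12b, 2cf7137, 5464a9d, 90852a0, a032e1e, a079b48, a2d9a5a, b532244, c5c66e7, d2f7395, d6b1ffd}.
Reachable from b532244: {231a12b, 2cf7137, a079b48, b532244, d2f7395, d6b1ffd}.
Only in a032e1e's history (ahead): {1290a7f, 5464a9d, 90852a0, a032e1e, a2d9a5a, c5c66e7} — 6.
Only in b532244's history (behind): {} — 0.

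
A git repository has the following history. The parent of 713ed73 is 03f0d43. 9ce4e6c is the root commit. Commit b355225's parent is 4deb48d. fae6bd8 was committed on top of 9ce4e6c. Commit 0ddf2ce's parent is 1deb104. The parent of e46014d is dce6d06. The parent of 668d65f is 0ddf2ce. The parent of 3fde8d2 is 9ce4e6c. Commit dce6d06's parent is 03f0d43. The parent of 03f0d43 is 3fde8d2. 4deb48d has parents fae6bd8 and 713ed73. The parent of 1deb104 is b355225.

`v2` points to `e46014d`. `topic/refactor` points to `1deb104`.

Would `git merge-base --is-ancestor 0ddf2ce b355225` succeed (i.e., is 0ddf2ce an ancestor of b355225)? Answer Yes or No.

Ancestors of b355225: {03f0d43, 3fde8d2, 4deb48d, 713ed73, 9ce4e6c, b355225, fae6bd8}.
0ddf2ce is not in that set, so it is not an ancestor of b355225.

No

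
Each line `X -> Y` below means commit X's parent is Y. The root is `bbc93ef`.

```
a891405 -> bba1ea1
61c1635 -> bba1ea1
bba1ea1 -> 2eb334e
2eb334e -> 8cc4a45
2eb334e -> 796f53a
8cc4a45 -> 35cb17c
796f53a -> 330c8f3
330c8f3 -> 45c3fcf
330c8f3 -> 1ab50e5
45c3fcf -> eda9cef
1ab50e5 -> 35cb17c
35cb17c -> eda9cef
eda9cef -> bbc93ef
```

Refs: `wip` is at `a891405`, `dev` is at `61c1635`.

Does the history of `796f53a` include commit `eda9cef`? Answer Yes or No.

Ancestors of 796f53a (commits reachable by following parents): {1ab50e5, 330c8f3, 35cb17c, 45c3fcf, 796f53a, bbc93ef, eda9cef}.
eda9cef is in that set, so it is an ancestor of 796f53a.

Yes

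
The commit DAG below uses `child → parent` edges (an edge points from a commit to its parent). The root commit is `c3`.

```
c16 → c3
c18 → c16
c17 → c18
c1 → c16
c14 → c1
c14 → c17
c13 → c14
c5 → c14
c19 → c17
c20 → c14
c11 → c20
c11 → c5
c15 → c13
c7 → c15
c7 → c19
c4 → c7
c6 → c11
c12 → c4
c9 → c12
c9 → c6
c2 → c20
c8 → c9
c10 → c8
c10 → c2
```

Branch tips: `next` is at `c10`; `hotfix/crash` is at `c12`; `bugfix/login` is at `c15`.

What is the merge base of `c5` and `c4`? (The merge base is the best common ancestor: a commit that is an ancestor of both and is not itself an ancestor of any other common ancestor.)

c14

Ancestors of c5: {c1, c14, c16, c17, c18, c3, c5}.
Ancestors of c4: {c1, c13, c14, c15, c16, c17, c18, c19, c3, c4, c7}.
Common ancestors: {c1, c14, c16, c17, c18, c3}.
Among these, c14 is not an ancestor of any other common ancestor — it is the merge base.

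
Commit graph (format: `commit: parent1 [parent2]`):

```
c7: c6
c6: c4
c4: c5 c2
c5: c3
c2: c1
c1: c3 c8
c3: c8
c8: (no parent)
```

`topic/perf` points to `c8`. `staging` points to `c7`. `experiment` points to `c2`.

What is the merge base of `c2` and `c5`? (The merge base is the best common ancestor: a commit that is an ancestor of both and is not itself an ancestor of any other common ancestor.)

Ancestors of c2: {c1, c2, c3, c8}.
Ancestors of c5: {c3, c5, c8}.
Common ancestors: {c3, c8}.
Among these, c3 is not an ancestor of any other common ancestor — it is the merge base.

c3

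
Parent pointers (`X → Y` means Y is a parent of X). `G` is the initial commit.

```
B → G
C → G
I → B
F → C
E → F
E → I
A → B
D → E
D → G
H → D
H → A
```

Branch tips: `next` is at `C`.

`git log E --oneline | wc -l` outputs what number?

6

Walking parent pointers from E: reachable set = {B, C, E, F, G, I}.
That is 6 commits.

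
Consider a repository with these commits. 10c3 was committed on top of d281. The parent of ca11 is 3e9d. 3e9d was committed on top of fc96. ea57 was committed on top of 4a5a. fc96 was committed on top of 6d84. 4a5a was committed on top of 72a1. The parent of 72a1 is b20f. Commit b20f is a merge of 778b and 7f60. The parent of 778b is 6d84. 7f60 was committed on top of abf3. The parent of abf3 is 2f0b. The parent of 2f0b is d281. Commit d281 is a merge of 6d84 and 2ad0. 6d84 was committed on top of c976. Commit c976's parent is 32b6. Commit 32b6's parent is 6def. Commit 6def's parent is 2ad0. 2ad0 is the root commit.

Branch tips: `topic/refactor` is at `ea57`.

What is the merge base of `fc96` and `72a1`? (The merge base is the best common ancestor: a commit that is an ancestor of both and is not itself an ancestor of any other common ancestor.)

Ancestors of fc96: {2ad0, 32b6, 6d84, 6def, c976, fc96}.
Ancestors of 72a1: {2ad0, 2f0b, 32b6, 6d84, 6def, 72a1, 778b, 7f60, abf3, b20f, c976, d281}.
Common ancestors: {2ad0, 32b6, 6d84, 6def, c976}.
Among these, 6d84 is not an ancestor of any other common ancestor — it is the merge base.

6d84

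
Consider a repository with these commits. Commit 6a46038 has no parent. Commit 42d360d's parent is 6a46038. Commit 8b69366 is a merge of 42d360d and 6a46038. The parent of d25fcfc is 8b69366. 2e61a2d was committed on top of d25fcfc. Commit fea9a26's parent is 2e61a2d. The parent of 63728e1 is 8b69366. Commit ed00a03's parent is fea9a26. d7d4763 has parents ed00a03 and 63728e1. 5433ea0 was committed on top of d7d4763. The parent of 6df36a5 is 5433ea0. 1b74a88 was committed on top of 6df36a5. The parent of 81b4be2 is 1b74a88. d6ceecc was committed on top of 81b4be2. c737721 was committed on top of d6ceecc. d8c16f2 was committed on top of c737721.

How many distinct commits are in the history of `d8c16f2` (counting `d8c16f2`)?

16

Walking parent pointers from d8c16f2: reachable set = {1b74a88, 2e61a2d, 42d360d, 5433ea0, 63728e1, 6a46038, 6df36a5, 81b4be2, 8b69366, c737721, d25fcfc, d6ceecc, d7d4763, d8c16f2, ed00a03, fea9a26}.
That is 16 commits.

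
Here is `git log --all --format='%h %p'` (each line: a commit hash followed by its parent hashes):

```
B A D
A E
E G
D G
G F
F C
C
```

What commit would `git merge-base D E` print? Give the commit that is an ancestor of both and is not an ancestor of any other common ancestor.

G

Ancestors of D: {C, D, F, G}.
Ancestors of E: {C, E, F, G}.
Common ancestors: {C, F, G}.
Among these, G is not an ancestor of any other common ancestor — it is the merge base.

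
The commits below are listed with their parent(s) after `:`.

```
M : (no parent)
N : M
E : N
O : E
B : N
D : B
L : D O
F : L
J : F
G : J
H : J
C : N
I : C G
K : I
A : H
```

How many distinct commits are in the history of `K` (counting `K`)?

13

Walking parent pointers from K: reachable set = {B, C, D, E, F, G, I, J, K, L, M, N, O}.
That is 13 commits.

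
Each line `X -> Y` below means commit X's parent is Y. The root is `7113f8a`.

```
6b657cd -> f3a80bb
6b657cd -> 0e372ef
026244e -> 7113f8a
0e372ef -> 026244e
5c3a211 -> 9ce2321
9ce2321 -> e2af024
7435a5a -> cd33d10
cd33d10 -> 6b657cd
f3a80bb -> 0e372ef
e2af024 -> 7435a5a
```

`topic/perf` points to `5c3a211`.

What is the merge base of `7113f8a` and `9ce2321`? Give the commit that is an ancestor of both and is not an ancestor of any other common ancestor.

7113f8a

Ancestors of 7113f8a: {7113f8a}.
Ancestors of 9ce2321: {026244e, 0e372ef, 6b657cd, 7113f8a, 7435a5a, 9ce2321, cd33d10, e2af024, f3a80bb}.
Common ancestors: {7113f8a}.
The only common ancestor is 7113f8a, so it is the merge base.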